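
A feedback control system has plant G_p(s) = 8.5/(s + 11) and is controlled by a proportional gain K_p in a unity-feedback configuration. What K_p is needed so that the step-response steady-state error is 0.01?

K_p = 128

Steady-state error for a unit step on this type-0 loop is 1/(1 + K_p·G_p(0)).
G_p(0) = 0.7727. Require 1/(1 + K_p·0.7727) = 0.01, so 1 + 0.7727·K_p = 100.
K_p = (100 − 1)/0.7727 = 128.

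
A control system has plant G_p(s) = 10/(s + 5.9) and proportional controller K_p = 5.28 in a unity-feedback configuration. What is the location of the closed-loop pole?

Closed-loop transfer function: T(s) = K_p·G_p(s)/(1 + K_p·G_p(s)) = 52.8/(s + 5.9 + 52.8) = 52.8/(s + 58.7).
The closed-loop pole is at s = −58.7.

s = -58.7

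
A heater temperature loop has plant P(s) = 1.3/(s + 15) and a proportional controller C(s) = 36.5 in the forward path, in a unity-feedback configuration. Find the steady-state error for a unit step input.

The loop is type 0. Static position error constant K_pos = C(0)·P(0) = 36.5·0.08667 = 3.163.
Steady-state error to a unit step: e_ss = 1/(1+K_pos) = 1/4.163 = 0.24.

0.24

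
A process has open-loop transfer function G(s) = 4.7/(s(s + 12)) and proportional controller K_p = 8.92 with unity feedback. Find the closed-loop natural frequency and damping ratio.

ω_n = 6.47 rad/s, ζ = 0.927

With unity feedback the closed-loop characteristic equation is s² + 12s + 8.92·4.7 = s² + 12s + 41.92 = 0.
Matching s² + 2ζω_n s + ω_n²: ω_n = √41.92 = 6.475 rad/s and 2ζω_n = 12, so ζ = 12/(2·6.475) = 0.927.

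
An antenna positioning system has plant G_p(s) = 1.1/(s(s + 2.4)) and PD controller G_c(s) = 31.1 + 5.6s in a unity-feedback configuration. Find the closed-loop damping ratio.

ζ = 0.732

Forward path: (31.1 + 5.6s)·1.1/(s(s+2.4)). The closed-loop characteristic equation is s² + (2.4 + 1.1·5.6)s + 1.1·31.1 = 0.
That is s² + 8.56s + 34.21 = 0, so ω_n = 5.849 rad/s and ζ = 8.56/(2·5.849) = 0.7318.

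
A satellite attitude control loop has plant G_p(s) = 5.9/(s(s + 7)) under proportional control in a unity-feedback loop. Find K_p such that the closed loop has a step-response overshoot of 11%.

From %OS = 100·exp(−πζ/√(1−ζ²)) = 11%, ζ = −ln(0.11)/√(π²+ln²(0.11)) = 0.5749.
Characteristic equation s² + 7s + 5.9K_p = 0 gives ζ = 7/(2√(5.9K_p)).
Setting ζ = 0.5749: √(5.9K_p) = 7/(2·0.5749) = 6.088, so K_p = 37.07/5.9 = 6.28.

K_p = 6.28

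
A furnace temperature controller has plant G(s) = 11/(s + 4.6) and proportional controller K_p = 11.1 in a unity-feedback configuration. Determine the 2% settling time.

T_s ≈ 0.0316 s

Closed-loop transfer function: T(s) = K_p·G(s)/(1 + K_p·G(s)) = 122.1/(s + 4.6 + 122.1) = 122.1/(s + 126.7).
Time constant τ = 1/126.7 = 0.007893 s, so the 2% settling time is about 4τ = 0.0316 s.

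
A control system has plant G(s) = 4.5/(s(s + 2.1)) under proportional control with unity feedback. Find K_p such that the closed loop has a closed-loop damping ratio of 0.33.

Closed-loop characteristic equation: s² + 2.1s + K_p·4.5 = 0.
So ω_n = √(4.5K_p) and 2ζω_n = 2.1, giving ζ = 2.1/(2√(4.5K_p)).
Setting ζ = 0.33: √(4.5K_p) = 2.1/(2·0.33) = 3.182, so K_p = 10.12/4.5 = 2.25.

K_p = 2.25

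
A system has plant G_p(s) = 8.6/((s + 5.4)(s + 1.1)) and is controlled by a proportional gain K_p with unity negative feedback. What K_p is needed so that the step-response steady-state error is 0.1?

K_p = 6.22

Steady-state error for a unit step on this type-0 loop is 1/(1 + K_p·G_p(0)).
G_p(0) = 1.448. Require 1/(1 + K_p·1.448) = 0.1, so 1 + 1.448·K_p = 10.
K_p = (10 − 1)/1.448 = 6.22.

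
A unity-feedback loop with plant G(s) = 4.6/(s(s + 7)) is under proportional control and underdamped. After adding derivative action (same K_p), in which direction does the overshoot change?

decrease

The derivative term adds K·K_d to the s-coefficient of the characteristic equation, raising 2ζω_n while ω_n is unchanged; ζ increases, so overshoot decreases.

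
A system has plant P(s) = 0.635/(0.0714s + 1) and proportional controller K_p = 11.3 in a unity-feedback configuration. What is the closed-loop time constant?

Closed loop: T(s) = K_p·P/(1+K_p·P) = 7.176/(0.0714s + 1 + 7.176), with pole at s = −(1 + 7.176)/0.0714 = −114.5.
Closed-loop time constant τ = 1/114.5 = 0.00873 s.

τ = 0.00873 s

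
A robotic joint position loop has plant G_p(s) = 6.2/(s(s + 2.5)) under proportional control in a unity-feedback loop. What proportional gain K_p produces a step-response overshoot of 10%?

K_p = 0.721

From %OS = 100·exp(−πζ/√(1−ζ²)) = 10%, ζ = −ln(0.1)/√(π²+ln²(0.1)) = 0.5912.
Characteristic equation s² + 2.5s + 6.2K_p = 0 gives ζ = 2.5/(2√(6.2K_p)).
Setting ζ = 0.5912: √(6.2K_p) = 2.5/(2·0.5912) = 2.115, so K_p = 4.471/6.2 = 0.721.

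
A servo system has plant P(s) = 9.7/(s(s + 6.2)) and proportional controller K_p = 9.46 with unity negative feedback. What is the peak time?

T_p = 0.347 s

From 1 + K_pP(s) = 0: s² + 6.2s + 91.76 = 0 ⇒ ω_n = 9.579, ζ = 0.3236.
Damped frequency ω_d = ω_n√(1−ζ²) = 9.064 rad/s, so peak time T_p = π/ω_d = 0.347 s.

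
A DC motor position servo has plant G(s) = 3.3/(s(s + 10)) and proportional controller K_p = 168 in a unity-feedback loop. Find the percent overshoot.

From 1 + K_pG(s) = 0: s² + 10s + 554.4 = 0 ⇒ ω_n = 23.55, ζ = 0.2124.
%OS = 100·exp(−πζ/√(1−ζ²)) = 100·exp(−π·0.2124/√0.9549) = 50.5%.

50.5%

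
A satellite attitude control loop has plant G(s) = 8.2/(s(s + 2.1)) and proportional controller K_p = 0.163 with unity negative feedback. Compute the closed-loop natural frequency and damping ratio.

1 + K_p·G(s) = 0 gives s² + 2.1s + 1.337 = 0.
Matching s² + 2ζω_n s + ω_n²: ω_n = √1.337 = 1.156 rad/s and 2ζω_n = 2.1, so ζ = 2.1/(2·1.156) = 0.908.

ω_n = 1.16 rad/s, ζ = 0.908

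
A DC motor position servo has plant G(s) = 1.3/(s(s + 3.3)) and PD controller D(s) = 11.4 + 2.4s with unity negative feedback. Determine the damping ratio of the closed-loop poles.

Forward path: (11.4 + 2.4s)·1.3/(s(s+3.3)). The closed-loop characteristic equation is s² + (3.3 + 1.3·2.4)s + 1.3·11.4 = 0.
That is s² + 6.42s + 14.82 = 0, so ω_n = 3.85 rad/s and ζ = 6.42/(2·3.85) = 0.8338.

ζ = 0.834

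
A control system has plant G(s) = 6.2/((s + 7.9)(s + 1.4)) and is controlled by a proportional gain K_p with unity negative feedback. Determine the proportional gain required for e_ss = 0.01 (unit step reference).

K_p = 177

For a type-0 loop with proportional control, e_ss = 1/(1 + K_p·G(0)).
G(0) = 0.5606. Require 1/(1 + K_p·0.5606) = 0.01, so 1 + 0.5606·K_p = 100.
K_p = (100 − 1)/0.5606 = 177.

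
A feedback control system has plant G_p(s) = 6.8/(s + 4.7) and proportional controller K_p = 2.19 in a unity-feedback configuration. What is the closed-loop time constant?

Closed-loop transfer function: T(s) = K_p·G_p(s)/(1 + K_p·G_p(s)) = 14.89/(s + 4.7 + 14.89) = 14.89/(s + 19.59).
Time constant τ = 1/19.59 = 0.051 s.

τ = 0.051 s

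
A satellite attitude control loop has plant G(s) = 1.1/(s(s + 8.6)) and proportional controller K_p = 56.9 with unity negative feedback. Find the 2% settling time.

T_s ≈ 0.93 s

From 1 + K_pG(s) = 0: s² + 8.6s + 62.59 = 0 ⇒ ω_n = 7.911, ζ = 0.5435.
2% settling time T_s ≈ 4/(ζω_n) = 4/4.3 = 0.93 s.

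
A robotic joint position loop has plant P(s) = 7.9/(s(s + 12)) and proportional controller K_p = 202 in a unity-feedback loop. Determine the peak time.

T_p = 0.0795 s

From 1 + K_pP(s) = 0: s² + 12s + 1596 = 0 ⇒ ω_n = 39.95, ζ = 0.1502.
Damped frequency ω_d = ω_n√(1−ζ²) = 39.49 rad/s, so peak time T_p = π/ω_d = 0.0795 s.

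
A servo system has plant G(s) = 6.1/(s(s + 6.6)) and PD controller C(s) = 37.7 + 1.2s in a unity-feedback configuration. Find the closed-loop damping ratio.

Forward path: (37.7 + 1.2s)·6.1/(s(s+6.6)). The closed-loop characteristic equation is s² + (6.6 + 6.1·1.2)s + 6.1·37.7 = 0.
That is s² + 13.92s + 230 = 0, so ω_n = 15.16 rad/s and ζ = 13.92/(2·15.16) = 0.459.

ζ = 0.459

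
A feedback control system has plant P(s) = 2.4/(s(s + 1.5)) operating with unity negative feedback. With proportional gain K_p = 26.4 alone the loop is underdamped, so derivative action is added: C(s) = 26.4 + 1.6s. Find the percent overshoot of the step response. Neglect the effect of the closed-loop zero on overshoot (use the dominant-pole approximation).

32.7%

Forward path: (26.4 + 1.6s)·2.4/(s(s+1.5)). The closed-loop characteristic equation is s² + (1.5 + 2.4·1.6)s + 2.4·26.4 = 0.
That is s² + 5.34s + 63.36 = 0, so ω_n = 7.96 rad/s and ζ = 5.34/(2·7.96) = 0.3354.
%OS = 100·exp(−πζ/√(1−ζ²)) = 32.7%.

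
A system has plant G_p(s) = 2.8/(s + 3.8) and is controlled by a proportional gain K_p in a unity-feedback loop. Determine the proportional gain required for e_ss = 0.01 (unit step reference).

K_p = 134

For a type-0 loop with proportional control, e_ss = 1/(1 + K_p·G_p(0)).
G_p(0) = 0.7368. Require 1/(1 + K_p·0.7368) = 0.01, so 1 + 0.7368·K_p = 100.
K_p = (100 − 1)/0.7368 = 134.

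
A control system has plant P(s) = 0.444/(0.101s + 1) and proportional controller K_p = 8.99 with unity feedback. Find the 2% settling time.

T_s ≈ 0.0809 s

Closed loop: T(s) = K_p·P/(1+K_p·P) = 3.992/(0.101s + 1 + 3.992), with pole at s = −(1 + 3.992)/0.101 = −49.42.
τ = 1/49.42 = 0.02023 s, so 2% settling time ≈ 4τ = 0.0809 s.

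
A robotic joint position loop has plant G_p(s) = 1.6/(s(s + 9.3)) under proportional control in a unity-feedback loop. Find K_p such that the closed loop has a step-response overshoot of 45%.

K_p = 223

From %OS = 100·exp(−πζ/√(1−ζ²)) = 45%, ζ = −ln(0.45)/√(π²+ln²(0.45)) = 0.2463.
Characteristic equation s² + 9.3s + 1.6K_p = 0 gives ζ = 9.3/(2√(1.6K_p)).
Setting ζ = 0.2463: √(1.6K_p) = 9.3/(2·0.2463) = 18.88, so K_p = 356.3/1.6 = 223.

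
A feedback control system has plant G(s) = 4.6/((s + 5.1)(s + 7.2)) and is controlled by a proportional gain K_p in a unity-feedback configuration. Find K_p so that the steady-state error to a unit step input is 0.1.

For a type-0 loop with proportional control, e_ss = 1/(1 + K_p·G(0)).
G(0) = 0.1253. Require 1/(1 + K_p·0.1253) = 0.1, so 1 + 0.1253·K_p = 10.
K_p = (10 − 1)/0.1253 = 71.8.

K_p = 71.8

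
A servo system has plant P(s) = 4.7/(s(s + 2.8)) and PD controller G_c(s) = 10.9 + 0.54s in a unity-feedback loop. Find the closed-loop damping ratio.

ζ = 0.373

Forward path: (10.9 + 0.54s)·4.7/(s(s+2.8)). The closed-loop characteristic equation is s² + (2.8 + 4.7·0.54)s + 4.7·10.9 = 0.
That is s² + 5.338s + 51.23 = 0, so ω_n = 7.158 rad/s and ζ = 5.338/(2·7.158) = 0.3729.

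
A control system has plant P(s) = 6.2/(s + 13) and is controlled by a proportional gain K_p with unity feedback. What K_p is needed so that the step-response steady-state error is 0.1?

For a type-0 loop with proportional control, e_ss = 1/(1 + K_p·P(0)).
P(0) = 0.4769. Require 1/(1 + K_p·0.4769) = 0.1, so 1 + 0.4769·K_p = 10.
K_p = (10 − 1)/0.4769 = 18.9.

K_p = 18.9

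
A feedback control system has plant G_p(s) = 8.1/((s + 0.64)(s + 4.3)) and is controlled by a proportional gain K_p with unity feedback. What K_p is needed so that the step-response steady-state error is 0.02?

The loop is type 0, so e_ss(step) = 1/(1 + K_pos) with K_pos = K_p·G_p(0).
G_p(0) = 2.943. Require 1/(1 + K_p·2.943) = 0.02, so 1 + 2.943·K_p = 50.
K_p = (50 − 1)/2.943 = 16.6.

K_p = 16.6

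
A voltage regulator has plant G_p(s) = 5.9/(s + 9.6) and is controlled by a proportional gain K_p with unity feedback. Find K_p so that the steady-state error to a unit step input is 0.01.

K_p = 161

For a type-0 loop with proportional control, e_ss = 1/(1 + K_p·G_p(0)).
G_p(0) = 0.6146. Require 1/(1 + K_p·0.6146) = 0.01, so 1 + 0.6146·K_p = 100.
K_p = (100 − 1)/0.6146 = 161.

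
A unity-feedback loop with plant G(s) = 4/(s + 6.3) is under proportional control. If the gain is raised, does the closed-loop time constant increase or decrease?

Closed-loop pole is at s = −(6.3+K_p·4); larger K_p moves it further left, so τ = 1/(6.3+K_p·4) decreases.

decrease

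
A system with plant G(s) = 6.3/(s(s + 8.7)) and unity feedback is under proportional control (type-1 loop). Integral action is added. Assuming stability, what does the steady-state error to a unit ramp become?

The integrator raises the loop to type 2, so K_v → ∞ and e_ss to a ramp is zero.

0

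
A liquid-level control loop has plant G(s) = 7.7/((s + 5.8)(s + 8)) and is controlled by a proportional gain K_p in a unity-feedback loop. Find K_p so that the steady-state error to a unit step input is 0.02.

For a type-0 loop with proportional control, e_ss = 1/(1 + K_p·G(0)).
G(0) = 0.1659. Require 1/(1 + K_p·0.1659) = 0.02, so 1 + 0.1659·K_p = 50.
K_p = (50 − 1)/0.1659 = 295.

K_p = 295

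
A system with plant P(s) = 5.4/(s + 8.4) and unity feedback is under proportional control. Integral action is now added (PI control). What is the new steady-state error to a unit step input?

The integrator makes K_pos = lim_{s→0} C(s)G(s) infinite, so e_ss = 1/(1+K_pos) = 0.

0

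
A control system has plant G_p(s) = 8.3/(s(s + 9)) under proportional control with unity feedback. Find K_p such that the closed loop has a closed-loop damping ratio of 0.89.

Closed-loop characteristic equation: s² + 9s + K_p·8.3 = 0.
So ω_n = √(8.3K_p) and 2ζω_n = 9, giving ζ = 9/(2√(8.3K_p)).
Setting ζ = 0.89: √(8.3K_p) = 9/(2·0.89) = 5.056, so K_p = 25.56/8.3 = 3.08.

K_p = 3.08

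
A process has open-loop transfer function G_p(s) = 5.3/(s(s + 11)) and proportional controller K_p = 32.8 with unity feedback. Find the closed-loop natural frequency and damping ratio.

With unity feedback the closed-loop characteristic equation is s² + 11s + 32.8·5.3 = s² + 11s + 173.8 = 0.
Matching s² + 2ζω_n s + ω_n²: ω_n = √173.8 = 13.18 rad/s and 2ζω_n = 11, so ζ = 11/(2·13.18) = 0.417.

ω_n = 13.2 rad/s, ζ = 0.417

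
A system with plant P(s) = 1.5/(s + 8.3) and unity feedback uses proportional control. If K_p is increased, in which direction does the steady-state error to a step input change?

The position error constant K_pos = K_p·P(0) grows with K_p, and e_ss = 1/(1+K_pos) falls.

decrease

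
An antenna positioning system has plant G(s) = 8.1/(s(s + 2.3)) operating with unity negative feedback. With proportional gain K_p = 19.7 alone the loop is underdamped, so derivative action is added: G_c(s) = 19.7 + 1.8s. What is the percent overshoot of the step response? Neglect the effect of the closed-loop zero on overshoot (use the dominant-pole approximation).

5.95%

Forward path: (19.7 + 1.8s)·8.1/(s(s+2.3)). The closed-loop characteristic equation is s² + (2.3 + 8.1·1.8)s + 8.1·19.7 = 0.
That is s² + 16.88s + 159.6 = 0, so ω_n = 12.63 rad/s and ζ = 16.88/(2·12.63) = 0.6681.
%OS = 100·exp(−πζ/√(1−ζ²)) = 5.95%.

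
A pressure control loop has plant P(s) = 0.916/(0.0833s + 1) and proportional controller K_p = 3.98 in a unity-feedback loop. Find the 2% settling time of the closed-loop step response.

T_s ≈ 0.0717 s

Closed loop: T(s) = K_p·P/(1+K_p·P) = 3.646/(0.0833s + 1 + 3.646), with pole at s = −(1 + 3.646)/0.0833 = −55.77.
τ = 1/55.77 = 0.01793 s, so 2% settling time ≈ 4τ = 0.0717 s.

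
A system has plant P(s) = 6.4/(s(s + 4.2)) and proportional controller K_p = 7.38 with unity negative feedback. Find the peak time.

T_p = 0.48 s

Closed-loop characteristic equation: s² + 4.2s + 47.23 = 0, so ω_n = 6.873 rad/s and ζ = 4.2/(2·6.873) = 0.3056.
Damped frequency ω_d = ω_n√(1−ζ²) = 6.544 rad/s, so peak time T_p = π/ω_d = 0.48 s.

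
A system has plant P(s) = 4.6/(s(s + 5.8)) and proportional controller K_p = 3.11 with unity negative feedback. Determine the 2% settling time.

From 1 + K_pP(s) = 0: s² + 5.8s + 14.31 = 0 ⇒ ω_n = 3.782, ζ = 0.7667.
2% settling time T_s ≈ 4/(ζω_n) = 4/2.9 = 1.38 s.

T_s ≈ 1.38 s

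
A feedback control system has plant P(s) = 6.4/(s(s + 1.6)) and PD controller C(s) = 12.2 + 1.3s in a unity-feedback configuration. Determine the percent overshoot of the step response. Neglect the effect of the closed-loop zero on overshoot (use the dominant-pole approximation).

Forward path: (12.2 + 1.3s)·6.4/(s(s+1.6)). The closed-loop characteristic equation is s² + (1.6 + 6.4·1.3)s + 6.4·12.2 = 0.
That is s² + 9.92s + 78.08 = 0, so ω_n = 8.836 rad/s and ζ = 9.92/(2·8.836) = 0.5613.
%OS = 100·exp(−πζ/√(1−ζ²)) = 11.9%.

11.9%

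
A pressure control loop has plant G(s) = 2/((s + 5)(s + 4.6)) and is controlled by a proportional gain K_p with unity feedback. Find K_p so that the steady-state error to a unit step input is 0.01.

The loop is type 0, so e_ss(step) = 1/(1 + K_pos) with K_pos = K_p·G(0).
G(0) = 0.08696. Require 1/(1 + K_p·0.08696) = 0.01, so 1 + 0.08696·K_p = 100.
K_p = (100 − 1)/0.08696 = 1140.

K_p = 1140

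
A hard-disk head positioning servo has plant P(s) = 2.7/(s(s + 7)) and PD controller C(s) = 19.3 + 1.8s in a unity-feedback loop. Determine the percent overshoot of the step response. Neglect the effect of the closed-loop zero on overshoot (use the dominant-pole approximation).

Forward path: (19.3 + 1.8s)·2.7/(s(s+7)). The closed-loop characteristic equation is s² + (7 + 2.7·1.8)s + 2.7·19.3 = 0.
That is s² + 11.86s + 52.11 = 0, so ω_n = 7.219 rad/s and ζ = 11.86/(2·7.219) = 0.8215.
%OS = 100·exp(−πζ/√(1−ζ²)) = 1.08%.

1.08%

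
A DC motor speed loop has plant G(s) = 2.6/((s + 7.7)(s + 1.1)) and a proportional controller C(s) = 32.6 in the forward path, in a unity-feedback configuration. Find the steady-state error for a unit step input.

0.0909

The loop is type 0. Static position error constant K_pos = C(0)·G(0) = 32.6·0.307 = 10.01.
Steady-state error to a unit step: e_ss = 1/(1+K_pos) = 1/11.01 = 0.0909.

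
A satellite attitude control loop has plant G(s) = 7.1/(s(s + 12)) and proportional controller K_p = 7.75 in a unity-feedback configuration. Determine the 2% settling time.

T_s ≈ 0.667 s

Closed-loop characteristic equation: s² + 12s + 55.02 = 0, so ω_n = 7.418 rad/s and ζ = 12/(2·7.418) = 0.8089.
2% settling time T_s ≈ 4/(ζω_n) = 4/6 = 0.667 s.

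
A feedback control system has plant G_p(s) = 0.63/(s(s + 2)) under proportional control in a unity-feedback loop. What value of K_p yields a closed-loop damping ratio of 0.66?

Closed-loop characteristic equation: s² + 2s + K_p·0.63 = 0.
So ω_n = √(0.63K_p) and 2ζω_n = 2, giving ζ = 2/(2√(0.63K_p)).
Setting ζ = 0.66: √(0.63K_p) = 2/(2·0.66) = 1.515, so K_p = 2.296/0.63 = 3.64.

K_p = 3.64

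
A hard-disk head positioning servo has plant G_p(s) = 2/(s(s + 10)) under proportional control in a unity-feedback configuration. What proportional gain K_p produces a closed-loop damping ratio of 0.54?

K_p = 42.9

Closed-loop characteristic equation: s² + 10s + K_p·2 = 0.
So ω_n = √(2K_p) and 2ζω_n = 10, giving ζ = 10/(2√(2K_p)).
Setting ζ = 0.54: √(2K_p) = 10/(2·0.54) = 9.259, so K_p = 85.73/2 = 42.9.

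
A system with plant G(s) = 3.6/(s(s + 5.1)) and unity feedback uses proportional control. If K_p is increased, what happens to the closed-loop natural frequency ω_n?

ω_n = √(3.6·K_p), which grows with K_p.

increase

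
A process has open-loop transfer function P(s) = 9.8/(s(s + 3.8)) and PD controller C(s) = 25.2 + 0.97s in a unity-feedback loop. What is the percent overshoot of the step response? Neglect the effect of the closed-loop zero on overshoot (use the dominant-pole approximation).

Forward path: (25.2 + 0.97s)·9.8/(s(s+3.8)). The closed-loop characteristic equation is s² + (3.8 + 9.8·0.97)s + 9.8·25.2 = 0.
That is s² + 13.31s + 247 = 0, so ω_n = 15.71 rad/s and ζ = 13.31/(2·15.71) = 0.4234.
%OS = 100·exp(−πζ/√(1−ζ²)) = 23%.

23%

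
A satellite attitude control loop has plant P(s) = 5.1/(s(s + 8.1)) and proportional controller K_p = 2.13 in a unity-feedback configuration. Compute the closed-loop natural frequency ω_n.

ω_n = 3.3 rad/s

The closed-loop denominator is s(s+8.1) + 2.13·5.1 = s² + 8.1s + 10.86.
So ω_n² = 10.86 ⇒ ω_n = 3.296 rad/s, and ζ = 8.1/(2ω_n) = 1.23.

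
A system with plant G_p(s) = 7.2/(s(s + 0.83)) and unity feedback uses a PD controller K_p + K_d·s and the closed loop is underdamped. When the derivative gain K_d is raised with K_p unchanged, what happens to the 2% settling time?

Characteristic equation s² + (0.83 + 7.2K_d)s + 7.2K_p = 0: raising K_d increases ζω_n = (0.83+7.2K_d)/2 while the loop stays underdamped, so T_s ≈ 4/(ζω_n) decreases.

decrease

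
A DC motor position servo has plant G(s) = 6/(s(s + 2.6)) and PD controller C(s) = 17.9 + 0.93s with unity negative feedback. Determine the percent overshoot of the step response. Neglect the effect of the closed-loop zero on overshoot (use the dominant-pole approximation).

Forward path: (17.9 + 0.93s)·6/(s(s+2.6)). The closed-loop characteristic equation is s² + (2.6 + 6·0.93)s + 6·17.9 = 0.
That is s² + 8.18s + 107.4 = 0, so ω_n = 10.36 rad/s and ζ = 8.18/(2·10.36) = 0.3947.
%OS = 100·exp(−πζ/√(1−ζ²)) = 25.9%.

25.9%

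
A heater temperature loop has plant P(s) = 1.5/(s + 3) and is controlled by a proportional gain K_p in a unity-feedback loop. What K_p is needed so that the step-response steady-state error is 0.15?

For a type-0 loop with proportional control, e_ss = 1/(1 + K_p·P(0)).
P(0) = 0.5. Require 1/(1 + K_p·0.5) = 0.15, so 1 + 0.5·K_p = 6.667.
K_p = (6.667 − 1)/0.5 = 11.3.

K_p = 11.3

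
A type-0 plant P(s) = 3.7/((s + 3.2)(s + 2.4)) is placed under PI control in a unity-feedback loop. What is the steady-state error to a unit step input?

0

The PI controller's integrator makes the forward path type 1, so e_ss to a step is zero.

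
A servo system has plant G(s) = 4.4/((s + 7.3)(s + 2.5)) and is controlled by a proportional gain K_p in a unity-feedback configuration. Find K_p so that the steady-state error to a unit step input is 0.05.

K_p = 78.8

The loop is type 0, so e_ss(step) = 1/(1 + K_pos) with K_pos = K_p·G(0).
G(0) = 0.2411. Require 1/(1 + K_p·0.2411) = 0.05, so 1 + 0.2411·K_p = 20.
K_p = (20 − 1)/0.2411 = 78.8.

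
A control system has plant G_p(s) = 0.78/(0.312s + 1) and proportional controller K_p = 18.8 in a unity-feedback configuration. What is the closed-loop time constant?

Closed loop: T(s) = K_p·G_p/(1+K_p·G_p) = 14.66/(0.312s + 1 + 14.66), with pole at s = −(1 + 14.66)/0.312 = −50.21.
Closed-loop time constant τ = 1/50.21 = 0.0199 s.

τ = 0.0199 s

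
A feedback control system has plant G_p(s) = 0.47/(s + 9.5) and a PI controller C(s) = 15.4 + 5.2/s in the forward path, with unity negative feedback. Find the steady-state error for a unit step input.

0

The open loop C(s)G_p(s) has a pole at the origin (type 1), so the static position error constant is infinite and e_ss = 1/(1+∞) = 0.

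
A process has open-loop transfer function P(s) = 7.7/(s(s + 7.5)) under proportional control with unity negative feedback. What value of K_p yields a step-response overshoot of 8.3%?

K_p = 4.74

From %OS = 100·exp(−πζ/√(1−ζ²)) = 8.3%, ζ = −ln(0.083)/√(π²+ln²(0.083)) = 0.621.
Characteristic equation s² + 7.5s + 7.7K_p = 0 gives ζ = 7.5/(2√(7.7K_p)).
Setting ζ = 0.621: √(7.7K_p) = 7.5/(2·0.621) = 6.039, so K_p = 36.47/7.7 = 4.74.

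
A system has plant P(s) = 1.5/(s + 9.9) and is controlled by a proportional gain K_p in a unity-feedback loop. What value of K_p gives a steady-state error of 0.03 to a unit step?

K_p = 213

Steady-state error for a unit step on this type-0 loop is 1/(1 + K_p·P(0)).
P(0) = 0.1515. Require 1/(1 + K_p·0.1515) = 0.03, so 1 + 0.1515·K_p = 33.33.
K_p = (33.33 − 1)/0.1515 = 213.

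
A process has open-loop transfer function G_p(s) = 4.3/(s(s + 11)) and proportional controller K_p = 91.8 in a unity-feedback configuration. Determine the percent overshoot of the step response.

40.5%

The closed-loop denominator s² + 11s + 394.7 gives ω_n = √394.7 = 19.87 and ζ = 11/(2ω_n) = 0.2768.
%OS = 100·exp(−πζ/√(1−ζ²)) = 100·exp(−π·0.2768/√0.9234) = 40.5%.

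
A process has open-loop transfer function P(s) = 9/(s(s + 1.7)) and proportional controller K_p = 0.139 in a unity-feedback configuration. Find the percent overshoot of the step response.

2.54%

The closed-loop denominator s² + 1.7s + 1.251 gives ω_n = √1.251 = 1.118 and ζ = 1.7/(2ω_n) = 0.76.
%OS = 100·exp(−πζ/√(1−ζ²)) = 100·exp(−π·0.76/√0.4225) = 2.54%.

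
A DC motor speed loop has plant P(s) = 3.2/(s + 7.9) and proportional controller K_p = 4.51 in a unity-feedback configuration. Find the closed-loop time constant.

Closed-loop transfer function: T(s) = K_p·P(s)/(1 + K_p·P(s)) = 14.43/(s + 7.9 + 14.43) = 14.43/(s + 22.33).
Time constant τ = 1/22.33 = 0.0448 s.

τ = 0.0448 s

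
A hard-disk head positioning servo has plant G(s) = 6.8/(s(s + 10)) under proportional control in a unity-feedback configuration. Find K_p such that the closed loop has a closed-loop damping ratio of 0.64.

K_p = 8.98

Closed-loop characteristic equation: s² + 10s + K_p·6.8 = 0.
So ω_n = √(6.8K_p) and 2ζω_n = 10, giving ζ = 10/(2√(6.8K_p)).
Setting ζ = 0.64: √(6.8K_p) = 10/(2·0.64) = 7.812, so K_p = 61.04/6.8 = 8.98.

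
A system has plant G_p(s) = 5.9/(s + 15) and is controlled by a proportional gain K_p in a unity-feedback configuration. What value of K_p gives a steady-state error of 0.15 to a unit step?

The loop is type 0, so e_ss(step) = 1/(1 + K_pos) with K_pos = K_p·G_p(0).
G_p(0) = 0.3933. Require 1/(1 + K_p·0.3933) = 0.15, so 1 + 0.3933·K_p = 6.667.
K_p = (6.667 − 1)/0.3933 = 14.4.

K_p = 14.4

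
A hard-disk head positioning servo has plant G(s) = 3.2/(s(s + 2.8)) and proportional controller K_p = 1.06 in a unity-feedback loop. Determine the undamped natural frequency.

The closed-loop denominator is s(s+2.8) + 1.06·3.2 = s² + 2.8s + 3.392.
So ω_n² = 3.392 ⇒ ω_n = 1.842 rad/s, and ζ = 2.8/(2ω_n) = 0.76.

ω_n = 1.84 rad/s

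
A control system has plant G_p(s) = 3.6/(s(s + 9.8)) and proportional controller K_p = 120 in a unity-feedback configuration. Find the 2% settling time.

The closed-loop denominator s² + 9.8s + 432 gives ω_n = √432 = 20.78 and ζ = 9.8/(2ω_n) = 0.2358.
2% settling time T_s ≈ 4/(ζω_n) = 4/4.9 = 0.816 s.

T_s ≈ 0.816 s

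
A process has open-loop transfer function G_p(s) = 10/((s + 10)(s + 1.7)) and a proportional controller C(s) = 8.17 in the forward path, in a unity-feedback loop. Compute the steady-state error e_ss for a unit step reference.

0.172

The loop is type 0. Static position error constant K_pos = C(0)·G_p(0) = 8.17·0.5882 = 4.806.
Steady-state error to a unit step: e_ss = 1/(1+K_pos) = 1/5.806 = 0.172.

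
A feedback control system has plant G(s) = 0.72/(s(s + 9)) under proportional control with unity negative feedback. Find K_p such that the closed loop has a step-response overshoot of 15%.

From %OS = 100·exp(−πζ/√(1−ζ²)) = 15%, ζ = −ln(0.15)/√(π²+ln²(0.15)) = 0.5169.
Characteristic equation s² + 9s + 0.72K_p = 0 gives ζ = 9/(2√(0.72K_p)).
Setting ζ = 0.5169: √(0.72K_p) = 9/(2·0.5169) = 8.705, so K_p = 75.78/0.72 = 105.

K_p = 105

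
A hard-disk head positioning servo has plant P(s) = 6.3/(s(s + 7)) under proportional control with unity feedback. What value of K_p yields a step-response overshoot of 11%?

K_p = 5.88

From %OS = 100·exp(−πζ/√(1−ζ²)) = 11%, ζ = −ln(0.11)/√(π²+ln²(0.11)) = 0.5749.
Characteristic equation s² + 7s + 6.3K_p = 0 gives ζ = 7/(2√(6.3K_p)).
Setting ζ = 0.5749: √(6.3K_p) = 7/(2·0.5749) = 6.088, so K_p = 37.07/6.3 = 5.88.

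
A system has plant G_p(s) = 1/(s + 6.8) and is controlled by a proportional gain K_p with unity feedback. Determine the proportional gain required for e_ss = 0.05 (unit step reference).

Steady-state error for a unit step on this type-0 loop is 1/(1 + K_p·G_p(0)).
G_p(0) = 0.1471. Require 1/(1 + K_p·0.1471) = 0.05, so 1 + 0.1471·K_p = 20.
K_p = (20 − 1)/0.1471 = 129.

K_p = 129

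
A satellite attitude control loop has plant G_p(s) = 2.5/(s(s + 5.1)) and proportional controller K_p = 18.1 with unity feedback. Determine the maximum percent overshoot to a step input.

27.6%

Closed-loop characteristic equation: s² + 5.1s + 45.25 = 0, so ω_n = 6.727 rad/s and ζ = 5.1/(2·6.727) = 0.3791.
%OS = 100·exp(−πζ/√(1−ζ²)) = 100·exp(−π·0.3791/√0.8563) = 27.6%.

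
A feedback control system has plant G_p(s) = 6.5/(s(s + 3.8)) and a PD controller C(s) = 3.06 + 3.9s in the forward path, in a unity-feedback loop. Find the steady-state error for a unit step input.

The open loop C(s)G_p(s) has a pole at the origin (type 1), so the static position error constant is infinite and e_ss = 1/(1+∞) = 0.

0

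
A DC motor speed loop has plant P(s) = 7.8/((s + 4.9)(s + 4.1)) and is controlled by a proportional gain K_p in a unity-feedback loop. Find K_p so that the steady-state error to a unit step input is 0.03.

K_p = 83.3

Steady-state error for a unit step on this type-0 loop is 1/(1 + K_p·P(0)).
P(0) = 0.3883. Require 1/(1 + K_p·0.3883) = 0.03, so 1 + 0.3883·K_p = 33.33.
K_p = (33.33 − 1)/0.3883 = 83.3.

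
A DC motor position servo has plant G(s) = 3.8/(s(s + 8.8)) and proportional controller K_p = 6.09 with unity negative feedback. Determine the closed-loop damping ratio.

ζ = 0.915

With unity feedback the closed-loop characteristic equation is s² + 8.8s + 6.09·3.8 = s² + 8.8s + 23.14 = 0.
So ω_n² = 23.14 ⇒ ω_n = 4.811 rad/s, and ζ = 8.8/(2ω_n) = 0.915.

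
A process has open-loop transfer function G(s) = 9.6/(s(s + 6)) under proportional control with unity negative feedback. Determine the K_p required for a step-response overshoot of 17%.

K_p = 3.88

From %OS = 100·exp(−πζ/√(1−ζ²)) = 17%, ζ = −ln(0.17)/√(π²+ln²(0.17)) = 0.4913.
Characteristic equation s² + 6s + 9.6K_p = 0 gives ζ = 6/(2√(9.6K_p)).
Setting ζ = 0.4913: √(9.6K_p) = 6/(2·0.4913) = 6.107, so K_p = 37.29/9.6 = 3.88.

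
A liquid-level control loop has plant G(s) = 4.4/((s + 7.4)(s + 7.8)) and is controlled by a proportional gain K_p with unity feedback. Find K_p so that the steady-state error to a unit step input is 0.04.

K_p = 315

For a type-0 loop with proportional control, e_ss = 1/(1 + K_p·G(0)).
G(0) = 0.07623. Require 1/(1 + K_p·0.07623) = 0.04, so 1 + 0.07623·K_p = 25.
K_p = (25 − 1)/0.07623 = 315.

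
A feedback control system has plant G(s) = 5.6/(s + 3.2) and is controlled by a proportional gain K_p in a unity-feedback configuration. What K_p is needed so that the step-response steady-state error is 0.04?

K_p = 13.7

For a type-0 loop with proportional control, e_ss = 1/(1 + K_p·G(0)).
G(0) = 1.75. Require 1/(1 + K_p·1.75) = 0.04, so 1 + 1.75·K_p = 25.
K_p = (25 − 1)/1.75 = 13.7.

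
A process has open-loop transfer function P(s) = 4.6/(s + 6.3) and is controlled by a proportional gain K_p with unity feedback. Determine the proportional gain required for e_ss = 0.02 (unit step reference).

For a type-0 loop with proportional control, e_ss = 1/(1 + K_p·P(0)).
P(0) = 0.7302. Require 1/(1 + K_p·0.7302) = 0.02, so 1 + 0.7302·K_p = 50.
K_p = (50 − 1)/0.7302 = 67.1.

K_p = 67.1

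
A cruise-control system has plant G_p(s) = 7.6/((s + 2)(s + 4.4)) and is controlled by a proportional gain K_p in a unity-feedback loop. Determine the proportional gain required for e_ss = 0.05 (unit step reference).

The loop is type 0, so e_ss(step) = 1/(1 + K_pos) with K_pos = K_p·G_p(0).
G_p(0) = 0.8636. Require 1/(1 + K_p·0.8636) = 0.05, so 1 + 0.8636·K_p = 20.
K_p = (20 − 1)/0.8636 = 22.

K_p = 22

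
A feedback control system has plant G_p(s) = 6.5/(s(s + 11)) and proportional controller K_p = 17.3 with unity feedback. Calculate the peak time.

T_p = 0.347 s

The closed-loop denominator s² + 11s + 112.5 gives ω_n = √112.5 = 10.6 and ζ = 11/(2ω_n) = 0.5187.
Damped frequency ω_d = ω_n√(1−ζ²) = 9.066 rad/s, so peak time T_p = π/ω_d = 0.347 s.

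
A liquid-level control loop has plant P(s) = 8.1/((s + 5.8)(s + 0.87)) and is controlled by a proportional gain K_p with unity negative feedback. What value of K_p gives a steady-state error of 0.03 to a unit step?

K_p = 20.1

Steady-state error for a unit step on this type-0 loop is 1/(1 + K_p·P(0)).
P(0) = 1.605. Require 1/(1 + K_p·1.605) = 0.03, so 1 + 1.605·K_p = 33.33.
K_p = (33.33 − 1)/1.605 = 20.1.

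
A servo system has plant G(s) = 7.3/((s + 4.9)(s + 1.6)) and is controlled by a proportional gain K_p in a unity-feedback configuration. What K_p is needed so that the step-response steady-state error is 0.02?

The loop is type 0, so e_ss(step) = 1/(1 + K_pos) with K_pos = K_p·G(0).
G(0) = 0.9311. Require 1/(1 + K_p·0.9311) = 0.02, so 1 + 0.9311·K_p = 50.
K_p = (50 − 1)/0.9311 = 52.6.

K_p = 52.6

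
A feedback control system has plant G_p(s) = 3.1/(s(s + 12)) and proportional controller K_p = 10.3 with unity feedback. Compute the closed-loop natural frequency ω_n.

ω_n = 5.65 rad/s

The closed-loop denominator is s(s+12) + 10.3·3.1 = s² + 12s + 31.93.
Matching s² + 2ζω_n s + ω_n²: ω_n = √31.93 = 5.651 rad/s and 2ζω_n = 12, so ζ = 12/(2·5.651) = 1.06.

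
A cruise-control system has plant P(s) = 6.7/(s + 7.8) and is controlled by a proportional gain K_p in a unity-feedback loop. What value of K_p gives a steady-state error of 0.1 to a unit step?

The loop is type 0, so e_ss(step) = 1/(1 + K_pos) with K_pos = K_p·P(0).
P(0) = 0.859. Require 1/(1 + K_p·0.859) = 0.1, so 1 + 0.859·K_p = 10.
K_p = (10 − 1)/0.859 = 10.5.

K_p = 10.5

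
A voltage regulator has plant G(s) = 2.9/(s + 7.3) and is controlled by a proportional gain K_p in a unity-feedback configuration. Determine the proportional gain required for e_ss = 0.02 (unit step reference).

For a type-0 loop with proportional control, e_ss = 1/(1 + K_p·G(0)).
G(0) = 0.3973. Require 1/(1 + K_p·0.3973) = 0.02, so 1 + 0.3973·K_p = 50.
K_p = (50 − 1)/0.3973 = 123.

K_p = 123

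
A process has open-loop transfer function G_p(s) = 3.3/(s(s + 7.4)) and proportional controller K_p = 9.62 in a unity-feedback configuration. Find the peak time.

T_p = 0.739 s

From 1 + K_pG_p(s) = 0: s² + 7.4s + 31.75 = 0 ⇒ ω_n = 5.634, ζ = 0.6567.
Damped frequency ω_d = ω_n√(1−ζ²) = 4.249 rad/s, so peak time T_p = π/ω_d = 0.739 s.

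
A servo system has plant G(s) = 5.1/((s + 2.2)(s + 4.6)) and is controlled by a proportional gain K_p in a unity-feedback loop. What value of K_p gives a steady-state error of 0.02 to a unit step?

K_p = 97.2

The loop is type 0, so e_ss(step) = 1/(1 + K_pos) with K_pos = K_p·G(0).
G(0) = 0.504. Require 1/(1 + K_p·0.504) = 0.02, so 1 + 0.504·K_p = 50.
K_p = (50 − 1)/0.504 = 97.2.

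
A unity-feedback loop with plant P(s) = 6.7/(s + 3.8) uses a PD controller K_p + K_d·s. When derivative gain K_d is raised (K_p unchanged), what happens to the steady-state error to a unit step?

unchanged

K_d affects only the transient (the s-coefficient); the DC loop gain, and hence e_ss, depends only on K_p.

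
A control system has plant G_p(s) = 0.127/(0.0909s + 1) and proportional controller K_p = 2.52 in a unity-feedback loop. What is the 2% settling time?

T_s ≈ 0.275 s

Closed loop: T(s) = K_p·G_p/(1+K_p·G_p) = 0.32/(0.0909s + 1 + 0.32), with pole at s = −(1 + 0.32)/0.0909 = −14.52.
τ = 1/14.52 = 0.06886 s, so 2% settling time ≈ 4τ = 0.275 s.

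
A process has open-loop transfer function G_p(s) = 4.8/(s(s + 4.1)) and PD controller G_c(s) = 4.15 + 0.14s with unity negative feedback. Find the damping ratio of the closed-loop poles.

ζ = 0.535

Forward path: (4.15 + 0.14s)·4.8/(s(s+4.1)). The closed-loop characteristic equation is s² + (4.1 + 4.8·0.14)s + 4.8·4.15 = 0.
That is s² + 4.772s + 19.92 = 0, so ω_n = 4.463 rad/s and ζ = 4.772/(2·4.463) = 0.5346.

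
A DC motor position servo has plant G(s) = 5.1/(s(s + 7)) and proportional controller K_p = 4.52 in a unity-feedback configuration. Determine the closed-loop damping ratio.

1 + K_p·G(s) = 0 gives s² + 7s + 23.05 = 0.
Matching s² + 2ζω_n s + ω_n²: ω_n = √23.05 = 4.801 rad/s and 2ζω_n = 7, so ζ = 7/(2·4.801) = 0.729.

ζ = 0.729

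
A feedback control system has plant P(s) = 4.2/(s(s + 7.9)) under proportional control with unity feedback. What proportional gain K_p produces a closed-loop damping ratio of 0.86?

K_p = 5.02

Closed-loop characteristic equation: s² + 7.9s + K_p·4.2 = 0.
So ω_n = √(4.2K_p) and 2ζω_n = 7.9, giving ζ = 7.9/(2√(4.2K_p)).
Setting ζ = 0.86: √(4.2K_p) = 7.9/(2·0.86) = 4.593, so K_p = 21.1/4.2 = 5.02.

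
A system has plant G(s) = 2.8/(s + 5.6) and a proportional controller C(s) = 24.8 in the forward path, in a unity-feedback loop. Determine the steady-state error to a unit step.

0.0746

The loop is type 0. Static position error constant K_pos = C(0)·G(0) = 24.8·0.5 = 12.4.
Steady-state error to a unit step: e_ss = 1/(1+K_pos) = 1/13.4 = 0.0746.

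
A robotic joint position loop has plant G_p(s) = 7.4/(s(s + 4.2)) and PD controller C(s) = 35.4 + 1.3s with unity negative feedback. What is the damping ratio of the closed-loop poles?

Forward path: (35.4 + 1.3s)·7.4/(s(s+4.2)). The closed-loop characteristic equation is s² + (4.2 + 7.4·1.3)s + 7.4·35.4 = 0.
That is s² + 13.82s + 262 = 0, so ω_n = 16.19 rad/s and ζ = 13.82/(2·16.19) = 0.4269.

ζ = 0.427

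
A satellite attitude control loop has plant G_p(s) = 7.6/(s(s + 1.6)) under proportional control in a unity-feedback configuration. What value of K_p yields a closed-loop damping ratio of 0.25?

K_p = 1.35

Closed-loop characteristic equation: s² + 1.6s + K_p·7.6 = 0.
So ω_n = √(7.6K_p) and 2ζω_n = 1.6, giving ζ = 1.6/(2√(7.6K_p)).
Setting ζ = 0.25: √(7.6K_p) = 1.6/(2·0.25) = 3.2, so K_p = 10.24/7.6 = 1.35.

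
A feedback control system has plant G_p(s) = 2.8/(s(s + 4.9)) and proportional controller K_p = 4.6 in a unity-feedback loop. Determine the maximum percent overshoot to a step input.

5.31%

The closed-loop denominator s² + 4.9s + 12.88 gives ω_n = √12.88 = 3.589 and ζ = 4.9/(2ω_n) = 0.6827.
%OS = 100·exp(−πζ/√(1−ζ²)) = 100·exp(−π·0.6827/√0.534) = 5.31%.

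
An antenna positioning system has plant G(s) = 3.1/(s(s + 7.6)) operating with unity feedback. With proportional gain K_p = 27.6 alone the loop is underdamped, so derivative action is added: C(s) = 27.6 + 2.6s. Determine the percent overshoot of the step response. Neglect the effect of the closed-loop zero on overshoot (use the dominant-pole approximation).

Forward path: (27.6 + 2.6s)·3.1/(s(s+7.6)). The closed-loop characteristic equation is s² + (7.6 + 3.1·2.6)s + 3.1·27.6 = 0.
That is s² + 15.66s + 85.56 = 0, so ω_n = 9.25 rad/s and ζ = 15.66/(2·9.25) = 0.8465.
%OS = 100·exp(−πζ/√(1−ζ²)) = 0.677%.

0.677%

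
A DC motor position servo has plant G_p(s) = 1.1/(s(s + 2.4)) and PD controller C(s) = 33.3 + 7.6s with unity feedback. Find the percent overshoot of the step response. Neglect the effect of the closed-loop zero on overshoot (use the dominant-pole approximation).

0.225%

Forward path: (33.3 + 7.6s)·1.1/(s(s+2.4)). The closed-loop characteristic equation is s² + (2.4 + 1.1·7.6)s + 1.1·33.3 = 0.
That is s² + 10.76s + 36.63 = 0, so ω_n = 6.052 rad/s and ζ = 10.76/(2·6.052) = 0.8889.
%OS = 100·exp(−πζ/√(1−ζ²)) = 0.225%.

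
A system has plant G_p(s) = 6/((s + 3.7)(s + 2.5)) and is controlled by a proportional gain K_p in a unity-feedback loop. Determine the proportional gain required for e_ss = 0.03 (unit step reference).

K_p = 49.8

Steady-state error for a unit step on this type-0 loop is 1/(1 + K_p·G_p(0)).
G_p(0) = 0.6486. Require 1/(1 + K_p·0.6486) = 0.03, so 1 + 0.6486·K_p = 33.33.
K_p = (33.33 − 1)/0.6486 = 49.8.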